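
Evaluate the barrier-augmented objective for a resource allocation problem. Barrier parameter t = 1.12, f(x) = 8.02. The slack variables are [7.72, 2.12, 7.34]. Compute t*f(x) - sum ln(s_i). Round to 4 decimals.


Step 1: Compute log-barrier.
ln values: [2.0438, 0.7514, 1.9933]
phi = -(2.0438 + 0.7514 + 1.9933) = -4.7886
Step 2: Compute augmented objective.
t*f(x) = 1.12*8.02 = 8.9824
Total = 8.9824 - 4.7886 = 4.1938


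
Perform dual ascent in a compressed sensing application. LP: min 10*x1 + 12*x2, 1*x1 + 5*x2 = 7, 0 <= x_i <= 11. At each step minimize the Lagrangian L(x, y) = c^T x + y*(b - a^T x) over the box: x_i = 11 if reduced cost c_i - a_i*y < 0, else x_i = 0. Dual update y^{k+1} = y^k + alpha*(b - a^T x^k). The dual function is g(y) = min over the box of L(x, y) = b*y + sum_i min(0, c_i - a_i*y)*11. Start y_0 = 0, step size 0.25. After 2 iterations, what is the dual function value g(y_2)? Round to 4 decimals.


Dual ascent for LP: min 10*x1 + 12*x2, 1*x1 + 5*x2 = 7, 0 <= x_i <= 11
Step 1: y^k = 0.0, reduced costs: (10.0, 12.0)
  x^k = (0.0, 0.0), subgradient = b - a^T x = 7.0
  y^{k+1} = 0.0 + 0.25*7.0 = 1.75
Step 2: y^k = 1.75, reduced costs: (8.25, 3.25)
  x^k = (0.0, 0.0), subgradient = b - a^T x = 7.0
  y^{k+1} = 1.75 + 0.25*7.0 = 3.5
Dual objective at y_2 = 3.5: reduced costs (6.5, -5.5), box minimizer x = (0.0, 11.0)
g(y_2) = b*y + (c1 - a1*y)*x1 + (c2 - a2*y)*x2 = 7*3.5 + 6.5*0.0 + (-5.5)*11.0 = 24.5 + 0.0 - 60.5 = -36.0


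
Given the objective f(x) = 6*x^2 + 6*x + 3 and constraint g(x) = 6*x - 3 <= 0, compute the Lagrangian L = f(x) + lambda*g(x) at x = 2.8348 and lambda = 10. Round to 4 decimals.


Step 1: Evaluate f(x).
f(2.8348) = 6*2.8348^2 + 6*2.8348 + 3 = 68.2253
Step 2: Evaluate g(x).
g(2.8348) = 6*2.8348 - 3 = 14.0088
Step 3: Compute Lagrangian.
L = 68.2253 + 10*14.0088 = 208.3133


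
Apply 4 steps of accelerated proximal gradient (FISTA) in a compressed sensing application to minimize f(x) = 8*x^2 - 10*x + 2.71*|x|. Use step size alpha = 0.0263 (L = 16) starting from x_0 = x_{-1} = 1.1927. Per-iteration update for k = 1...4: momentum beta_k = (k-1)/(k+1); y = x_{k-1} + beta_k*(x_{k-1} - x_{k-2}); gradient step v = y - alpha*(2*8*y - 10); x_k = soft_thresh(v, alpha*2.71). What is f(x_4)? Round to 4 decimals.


FISTA on f(x) = 8*x^2 - 10*x + 2.71*|x|
L = 16, alpha = 0.0263
Iteration 1: beta = 0.0, y = 1.1927 + 0.0*(1.1927 - 1.1927) = 1.1927
  grad(y) = 9.0832, v = y - alpha*grad = 0.9538
  prox(v) = soft_thresh(0.9538, 0.0713) = 0.8825
Iteration 2: beta = 0.3333, y = 0.8825 + 0.3333*(0.8825 - 1.1927) = 0.7792
  grad(y) = 2.4664, v = y - alpha*grad = 0.7143
  prox(v) = soft_thresh(0.7143, 0.0713) = 0.643
Iteration 3: beta = 0.5, y = 0.643 + 0.5*(0.643 - 0.8825) = 0.5232
  grad(y) = -1.628, v = y - alpha*grad = 0.5661
  prox(v) = soft_thresh(0.5661, 0.0713) = 0.4948
Iteration 4: beta = 0.6, y = 0.4948 + 0.6*(0.4948 - 0.643) = 0.4059
  grad(y) = -3.5062, v = y - alpha*grad = 0.4981
  prox(v) = soft_thresh(0.4981, 0.0713) = 0.4268
f(x_4) = 8*0.4268^2 - 10*0.4268 + 2.71*|0.4268| = -1.6541


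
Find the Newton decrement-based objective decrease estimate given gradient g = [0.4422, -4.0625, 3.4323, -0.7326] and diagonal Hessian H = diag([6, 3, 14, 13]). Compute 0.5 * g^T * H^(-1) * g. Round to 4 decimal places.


Step 1: H is diagonal, so H^(-1) * g = [0.0737, -1.3542, 0.2452, -0.0564].
Step 2: g^T H^(-1) g = sum_i g_i^2 / H_ii
  = (0.4422)^2/6 + (-4.0625)^2/3 + (3.4323)^2/14 + (-0.7326)^2/13
  = 0.0326 + 5.5013 + 0.8415 + 0.0413 = 6.4167
Step 3: Objective decrease = 0.5 * g^T H^(-1) g = 3.2083


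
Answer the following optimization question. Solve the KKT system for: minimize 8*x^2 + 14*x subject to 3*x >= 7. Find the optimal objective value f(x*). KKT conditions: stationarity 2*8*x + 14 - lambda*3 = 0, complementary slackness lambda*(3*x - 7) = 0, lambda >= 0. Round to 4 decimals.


Step 1: Try lambda = 0 (constraint inactive).
x_unc = -14/(2*8) = -0.875
Check: 3*-0.875 = -2.625 < 7 -- violated!
Step 2: Constraint must be active: 3*x = 7
x* = 7/3 = 2.3333 (rounded; the exact value 7/3 is used below)
lambda = (2*8*(7/3) + 14)/3 = 17.1111
Step 3: Compute optimal value.
f(x*) = 8*(7/3)^2 + 14*(7/3) = 76.2222


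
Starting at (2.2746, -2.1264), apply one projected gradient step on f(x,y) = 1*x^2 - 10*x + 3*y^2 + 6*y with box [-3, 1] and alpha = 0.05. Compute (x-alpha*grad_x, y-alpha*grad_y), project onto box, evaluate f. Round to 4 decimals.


Step 1: Compute gradient at (2.2746, -2.1264).
grad_x = 2*1*2.2746 - 10 = -5.4508
grad_y = 2*3*-2.1264 + 6 = -6.7584
Step 2: Gradient step.
x_raw = 2.2746 - 0.05*-5.4508 = 2.5471
y_raw = -2.1264 - 0.05*-6.7584 = -1.7885
Step 3: Project onto [-3, 1].
x_proj = clip(2.5471) = 1.0
y_proj = clip(-1.7885) = -1.7885
Step 4: Evaluate f.
f(1.0, -1.7885) = -10.1349


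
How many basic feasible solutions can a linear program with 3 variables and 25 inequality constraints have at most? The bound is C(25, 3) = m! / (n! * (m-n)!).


Each vertex corresponds to some choice of n active constraints out of m, so the number of vertices is at most C(m, n) = m! / (n!(m-n)!).
m = 25, n = 3
Numerator: 25 * 24 * 23
Denominator: 3! = 6
C(25, 3) = 2300


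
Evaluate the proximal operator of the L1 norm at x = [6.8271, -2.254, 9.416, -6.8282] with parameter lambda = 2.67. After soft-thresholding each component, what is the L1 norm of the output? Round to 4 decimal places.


Soft-thresholding with lambda = 2.67:
prox(6.8271) = sign(6.8271)*max(|6.8271| - 2.67, 0) = 4.1571
prox(-2.254) = sign(-2.254)*max(|-2.254| - 2.67, 0) = 0.0
prox(9.416) = sign(9.416)*max(|9.416| - 2.67, 0) = 6.746
prox(-6.8282) = sign(-6.8282)*max(|-6.8282| - 2.67, 0) = -4.1582
prox(x) = [4.1571, 0.0, 6.746, -4.1582]
||prox(x)||_1 = 4.1571 + 0.0 + 6.746 + 4.1582 = 15.0613


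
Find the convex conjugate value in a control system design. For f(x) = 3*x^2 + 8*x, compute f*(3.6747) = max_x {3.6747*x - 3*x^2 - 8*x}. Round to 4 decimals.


f*(y) = sup_x {y*x - a*x^2 - b*x} = sup_x {(y-b)*x - a*x^2}
FOC: (y - b) - 2a*x = 0 => x* = (y - b)/(2a)
x* = (3.6747 - 8)/(2*3) = -0.7209
f*(3.6747) = (y-b)^2/(4a) = (3.6747 - 8)^2/(4*3)
= 18.7082/12 = 1.559


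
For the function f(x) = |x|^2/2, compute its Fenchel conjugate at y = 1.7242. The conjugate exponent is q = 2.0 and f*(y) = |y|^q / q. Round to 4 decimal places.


The conjugate exponent q satisfies 1/p + 1/q = 1.
p = 2, so q = 2/(2 - 1) = 2.0
|y|^q = 1.7242^2.0 = 2.9729
f*(1.7242) = 2.9729 / 2.0 = 1.4864


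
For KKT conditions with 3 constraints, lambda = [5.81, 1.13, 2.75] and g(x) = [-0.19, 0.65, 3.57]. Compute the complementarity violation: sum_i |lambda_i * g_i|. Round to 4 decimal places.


KKT complementary slackness check:
lambda_1 * g_1 = 5.81 * -0.19 = -1.1039
lambda_2 * g_2 = 1.13 * 0.65 = 0.7345
lambda_3 * g_3 = 2.75 * 3.57 = 9.8175
Total violation = 1.1039 + 0.7345 + 9.8175 = 11.6559


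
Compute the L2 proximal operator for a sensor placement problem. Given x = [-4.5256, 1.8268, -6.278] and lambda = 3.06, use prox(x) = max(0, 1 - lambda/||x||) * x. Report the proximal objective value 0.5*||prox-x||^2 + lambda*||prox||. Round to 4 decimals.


Step 1: Compute ||x||.
||x|| = 7.9518
Step 2: Compute scaling factor.
scale = max(0, 1 - 3.06/7.9518) = 0.6152
Step 3: prox(x) = [-2.7841, 1.1238, -3.8621]
||prox(x)|| = 4.8918
Step 4: Proximal objective.
0.5*||prox-x||^2 = 4.6818
lambda*||prox|| = 14.9689
Total = 19.6508


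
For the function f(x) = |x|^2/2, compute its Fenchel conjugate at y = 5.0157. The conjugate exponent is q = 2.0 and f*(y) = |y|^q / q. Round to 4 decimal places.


The conjugate exponent q satisfies 1/p + 1/q = 1.
p = 2, so q = 2/(2 - 1) = 2.0
|y|^q = 5.0157^2.0 = 25.1572
f*(5.0157) = 25.1572 / 2.0 = 12.5786


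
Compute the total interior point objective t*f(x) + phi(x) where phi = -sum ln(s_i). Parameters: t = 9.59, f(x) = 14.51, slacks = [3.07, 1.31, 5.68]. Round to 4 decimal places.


Step 1: Compute log-barrier.
ln values: [1.1217, 0.27, 1.737]
phi = -(1.1217 + 0.27 + 1.737) = -3.1287
Step 2: Compute augmented objective.
t*f(x) = 9.59*14.51 = 139.1509
Total = 139.1509 - 3.1287 = 136.0222


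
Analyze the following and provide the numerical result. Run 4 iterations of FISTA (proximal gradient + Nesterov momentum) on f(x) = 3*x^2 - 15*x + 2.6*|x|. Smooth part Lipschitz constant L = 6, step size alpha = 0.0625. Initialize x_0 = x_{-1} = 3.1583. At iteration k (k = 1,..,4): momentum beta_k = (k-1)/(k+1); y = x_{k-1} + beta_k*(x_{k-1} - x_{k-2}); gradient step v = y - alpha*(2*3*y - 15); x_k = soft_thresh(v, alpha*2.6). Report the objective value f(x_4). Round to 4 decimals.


FISTA on f(x) = 3*x^2 - 15*x + 2.6*|x|
L = 6, alpha = 0.0625
Iteration 1: beta = 0.0, y = 3.1583 + 0.0*(3.1583 - 3.1583) = 3.1583
  grad(y) = 3.9498, v = y - alpha*grad = 2.9114
  prox(v) = soft_thresh(2.9114, 0.1625) = 2.7489
Iteration 2: beta = 0.3333, y = 2.7489 + 0.3333*(2.7489 - 3.1583) = 2.6125
  grad(y) = 0.6749, v = y - alpha*grad = 2.5703
  prox(v) = soft_thresh(2.5703, 0.1625) = 2.4078
Iteration 3: beta = 0.5, y = 2.4078 + 0.5*(2.4078 - 2.7489) = 2.2372
  grad(y) = -1.5766, v = y - alpha*grad = 2.3358
  prox(v) = soft_thresh(2.3358, 0.1625) = 2.1733
Iteration 4: beta = 0.6, y = 2.1733 + 0.6*(2.1733 - 2.4078) = 2.0326
  grad(y) = -2.8047, v = y - alpha*grad = 2.2078
  prox(v) = soft_thresh(2.2078, 0.1625) = 2.0453
f(x_4) = 3*2.0453^2 - 15*2.0453 + 2.6*|2.0453| = -12.812


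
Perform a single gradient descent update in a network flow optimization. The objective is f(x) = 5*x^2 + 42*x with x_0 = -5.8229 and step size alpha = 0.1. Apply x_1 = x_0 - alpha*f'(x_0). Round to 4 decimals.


We compute the gradient at x_0 and apply the update.
f'(x) = 10*x + 42
f'(-5.8229) = 10*-5.8229 + 42 = -16.229
x_1 = -5.8229 - 0.1*-16.229 = -4.2


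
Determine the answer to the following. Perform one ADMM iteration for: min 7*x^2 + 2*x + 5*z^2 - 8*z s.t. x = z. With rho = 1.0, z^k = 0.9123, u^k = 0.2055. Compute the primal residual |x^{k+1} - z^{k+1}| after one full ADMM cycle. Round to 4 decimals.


ADMM iteration with rho = 1.0, z^k = 0.9123, u^k = 0.2055
Step 1: x-update.
Minimize 7*x^2 + 2*x + (1.0/2)*(x - 0.9123 + 0.2055)^2
FOC: (2*7 + 1.0)*x = -2 + 1.0*(0.9123 - 0.2055)
x^{k+1} = -0.0862
Step 2: z-update.
Minimize 5*z^2 - 8*z + (1.0/2)*(-0.0862 - z + 0.2055)^2
FOC: (2*5 + 1.0)*z = 8 + 1.0*(-0.0862 + 0.2055)
z^{k+1} = 0.7381
Step 3: u-update.
u^{k+1} = 0.2055 - 0.0862 - 0.7381 = -0.6188
Step 4: Primal residual = |-0.0862 - 0.7381| = 0.8243


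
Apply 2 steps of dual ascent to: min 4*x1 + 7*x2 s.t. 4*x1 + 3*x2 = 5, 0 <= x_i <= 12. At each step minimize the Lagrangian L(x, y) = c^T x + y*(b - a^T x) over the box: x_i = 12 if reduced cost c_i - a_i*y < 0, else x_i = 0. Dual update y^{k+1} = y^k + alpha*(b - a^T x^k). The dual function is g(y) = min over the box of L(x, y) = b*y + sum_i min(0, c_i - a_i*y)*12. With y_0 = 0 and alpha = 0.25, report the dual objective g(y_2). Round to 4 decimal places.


Dual ascent for LP: min 4*x1 + 7*x2, 4*x1 + 3*x2 = 5, 0 <= x_i <= 12
Step 1: y^k = 0.0, reduced costs: (4.0, 7.0)
  x^k = (0.0, 0.0), subgradient = b - a^T x = 5.0
  y^{k+1} = 0.0 + 0.25*5.0 = 1.25
Step 2: y^k = 1.25, reduced costs: (-1.0, 3.25)
  x^k = (12.0, 0.0), subgradient = b - a^T x = -43.0
  y^{k+1} = 1.25 + 0.25*-43.0 = -9.5
Dual objective at y_2 = -9.5: reduced costs (42.0, 35.5), box minimizer x = (0.0, 0.0)
g(y_2) = b*y + (c1 - a1*y)*x1 + (c2 - a2*y)*x2 = 5*(-9.5) + 42.0*0.0 + 35.5*0.0 = -47.5 + 0.0 + 0.0 = -47.5


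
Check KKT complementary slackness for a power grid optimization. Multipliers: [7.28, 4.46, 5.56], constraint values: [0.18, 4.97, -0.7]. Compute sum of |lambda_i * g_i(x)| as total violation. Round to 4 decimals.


KKT complementary slackness check:
lambda_1 * g_1 = 7.28 * 0.18 = 1.3104
lambda_2 * g_2 = 4.46 * 4.97 = 22.1662
lambda_3 * g_3 = 5.56 * -0.7 = -3.892
Total violation = 1.3104 + 22.1662 + 3.892 = 27.3686


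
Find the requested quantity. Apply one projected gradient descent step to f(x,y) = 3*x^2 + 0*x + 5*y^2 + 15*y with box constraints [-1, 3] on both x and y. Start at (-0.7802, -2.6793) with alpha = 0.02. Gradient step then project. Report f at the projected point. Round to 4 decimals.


Step 1: Compute gradient at (-0.7802, -2.6793).
grad_x = 2*3*-0.7802 + 0 = -4.6812
grad_y = 2*5*-2.6793 + 15 = -11.793
Step 2: Gradient step.
x_raw = -0.7802 - 0.02*-4.6812 = -0.6866
y_raw = -2.6793 - 0.02*-11.793 = -2.4434
Step 3: Project onto [-1, 3].
x_proj = clip(-0.6866) = -0.6866
y_proj = clip(-2.4434) = -1.0
Step 4: Evaluate f.
f(-0.6866, -1.0) = -8.5858


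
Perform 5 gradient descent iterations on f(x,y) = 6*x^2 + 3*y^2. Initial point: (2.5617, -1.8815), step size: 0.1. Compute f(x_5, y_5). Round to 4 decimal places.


Gradient descent on f(x,y) = 6*x^2 + 3*y^2.
Starting point: (2.5617, -1.8815), alpha = 0.1
Step 1: grad_x = 2*6*2.5617 = 30.7404, grad_y = 2*3*-1.8815 = -11.289
  x_1 = 2.5617 - 0.1*30.7404 = -0.5123
  y_1 = -1.8815 - 0.1*-11.289 = -0.7526
Step 2: grad_x = 2*6*-0.5123 = -6.1481, grad_y = 2*3*-0.7526 = -4.5156
  x_2 = -0.5123 - 0.1*-6.1481 = 0.1025
  y_2 = -0.7526 - 0.1*-4.5156 = -0.301
Step 3: grad_x = 2*6*0.1025 = 1.2296, grad_y = 2*3*-0.301 = -1.8062
  x_3 = 0.1025 - 0.1*1.2296 = -0.0205
  y_3 = -0.301 - 0.1*-1.8062 = -0.1204
Step 4: grad_x = 2*6*-0.0205 = -0.2459, grad_y = 2*3*-0.1204 = -0.7225
  x_4 = -0.0205 - 0.1*-0.2459 = 0.0041
  y_4 = -0.1204 - 0.1*-0.7225 = -0.0482
Step 5: grad_x = 2*6*0.0041 = 0.0492, grad_y = 2*3*-0.0482 = -0.289
  x_5 = 0.0041 - 0.1*0.0492 = -0.0008
  y_5 = -0.0482 - 0.1*-0.289 = -0.0193
f(-0.0008, -0.0193) = 6*(-0.0008)^2 + 3*(-0.0193)^2 = 0.0011


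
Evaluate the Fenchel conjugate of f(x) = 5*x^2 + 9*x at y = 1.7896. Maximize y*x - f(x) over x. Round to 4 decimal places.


f*(y) = sup_x {y*x - a*x^2 - b*x} = sup_x {(y-b)*x - a*x^2}
FOC: (y - b) - 2a*x = 0 => x* = (y - b)/(2a)
x* = (1.7896 - 9)/(2*5) = -0.721
f*(1.7896) = (y-b)^2/(4a) = (1.7896 - 9)^2/(4*5)
= 51.9899/20 = 2.5995


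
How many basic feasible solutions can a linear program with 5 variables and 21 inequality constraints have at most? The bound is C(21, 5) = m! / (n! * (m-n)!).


Each vertex corresponds to some choice of n active constraints out of m, so the number of vertices is at most C(m, n) = m! / (n!(m-n)!).
m = 21, n = 5
Numerator: 21 * 20 * 19 * 18 * 17
Denominator: 5! = 120
C(21, 5) = 20349


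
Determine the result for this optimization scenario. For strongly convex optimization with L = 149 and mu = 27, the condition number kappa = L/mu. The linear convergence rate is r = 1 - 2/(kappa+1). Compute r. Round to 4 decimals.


Step 1: Compute the condition number.
kappa = L/mu = 149/27 = 5.5185
Step 2: Compute the convergence rate.
r = 1 - 2/(kappa + 1) = 1 - 2*mu/(L + mu) = (L - mu)/(L + mu) = 122/176 = 0.6932


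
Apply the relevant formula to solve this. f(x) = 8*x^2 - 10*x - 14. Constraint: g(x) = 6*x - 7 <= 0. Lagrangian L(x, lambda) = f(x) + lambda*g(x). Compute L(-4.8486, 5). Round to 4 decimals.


Step 1: Evaluate f(x).
f(-4.8486) = 8*(-4.8486)^2 - 10*(-4.8486) - 14 = 222.5574
Step 2: Evaluate g(x).
g(-4.8486) = 6*-4.8486 - 7 = -36.0916
Step 3: Compute Lagrangian.
L = 222.5574 + 5*-36.0916 = 42.0994


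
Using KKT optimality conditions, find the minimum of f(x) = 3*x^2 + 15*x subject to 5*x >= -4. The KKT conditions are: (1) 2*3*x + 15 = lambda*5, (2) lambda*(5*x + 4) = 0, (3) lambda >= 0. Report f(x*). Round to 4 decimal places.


Step 1: Try lambda = 0 (constraint inactive).
x_unc = -15/(2*3) = -2.5
Check: 5*-2.5 = -12.5 < -4 -- violated!
Step 2: Constraint must be active: 5*x = -4
x* = -4/5 = -0.8
lambda = (2*3*(-0.8) + 15)/5 = 2.04
Step 3: Compute optimal value.
f(x*) = 3*(-0.8)^2 + 15*(-0.8) = -10.08


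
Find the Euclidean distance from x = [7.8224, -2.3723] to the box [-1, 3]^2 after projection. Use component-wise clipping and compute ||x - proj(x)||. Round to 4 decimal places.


Project each component onto [-1, 3].
clip(7.8224) = 3.0, clip(-2.3723) = -1.0
Projection = [3.0, -1.0]
Squared diffs: [23.2555, 1.8832]
Distance = sqrt(25.1387) = 5.0139


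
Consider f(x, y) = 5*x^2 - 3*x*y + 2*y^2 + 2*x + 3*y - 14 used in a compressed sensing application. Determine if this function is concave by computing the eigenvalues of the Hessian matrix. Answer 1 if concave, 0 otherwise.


The Hessian of f(x,y) = 5*x^2 - 3*x*y + 2*y^2 + 2*x + 3*y - 14 is:
H = [[10, -3], [-3, 4]]
Trace = 10 + 4 = 14
Determinant = 10*4 - (-3)^2 = 31
Discriminant = (14)^2 - 4*31 = 72.0
Eigenvalues: lambda_1 = 2.7574, lambda_2 = 11.2426
The function is not concave.

0


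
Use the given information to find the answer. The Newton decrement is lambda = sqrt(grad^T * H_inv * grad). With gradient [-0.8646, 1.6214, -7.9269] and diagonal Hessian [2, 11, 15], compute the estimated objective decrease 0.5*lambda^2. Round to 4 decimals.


Step 1: H is diagonal, so H^(-1) * g = [-0.4323, 0.1474, -0.5285].
Step 2: g^T H^(-1) g = sum_i g_i^2 / H_ii
  = (-0.8646)^2/2 + (1.6214)^2/11 + (-7.9269)^2/15
  = 0.3738 + 0.239 + 4.189 = 4.8018
Step 3: Objective decrease = 0.5 * g^T H^(-1) g = 2.4009


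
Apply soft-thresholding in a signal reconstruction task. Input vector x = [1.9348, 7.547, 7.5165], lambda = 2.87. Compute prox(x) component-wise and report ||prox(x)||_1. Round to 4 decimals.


Soft-thresholding with lambda = 2.87:
prox(1.9348) = sign(1.9348)*max(|1.9348| - 2.87, 0) = 0.0
prox(7.547) = sign(7.547)*max(|7.547| - 2.87, 0) = 4.677
prox(7.5165) = sign(7.5165)*max(|7.5165| - 2.87, 0) = 4.6465
prox(x) = [0.0, 4.677, 4.6465]
||prox(x)||_1 = 0.0 + 4.677 + 4.6465 = 9.3235


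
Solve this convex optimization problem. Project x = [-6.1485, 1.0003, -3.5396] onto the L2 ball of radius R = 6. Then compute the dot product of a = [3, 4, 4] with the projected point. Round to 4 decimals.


Step 1: Compute ||x|| (intermediates to 6 decimals).
||x|| = sqrt((-6.1485)^2 + 1.0003^2 + (-3.5396)^2) = 7.164735
Step 2: Project.
Since ||x|| > R, scale = R/||x|| = 6/7.164735 = 0.837435, proj(x) = scale * x
proj(x) = [-5.148969, 0.837686, -2.964185]
Step 3: Dot product.
a^T * proj(x) = 3*(-5.148969) + 4*0.837686 + 4*(-2.964185) = -23.9529


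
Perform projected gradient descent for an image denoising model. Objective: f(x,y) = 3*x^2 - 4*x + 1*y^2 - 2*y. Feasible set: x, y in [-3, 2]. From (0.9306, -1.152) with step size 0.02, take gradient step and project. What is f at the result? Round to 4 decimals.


Step 1: Compute gradient at (0.9306, -1.152).
grad_x = 2*3*0.9306 - 4 = 1.5836
grad_y = 2*1*-1.152 - 2 = -4.304
Step 2: Gradient step.
x_raw = 0.9306 - 0.02*1.5836 = 0.8989
y_raw = -1.152 - 0.02*-4.304 = -1.0659
Step 3: Project onto [-3, 2].
x_proj = clip(0.8989) = 0.8989
y_proj = clip(-1.0659) = -1.0659
Step 4: Evaluate f.
f(0.8989, -1.0659) = 2.0965


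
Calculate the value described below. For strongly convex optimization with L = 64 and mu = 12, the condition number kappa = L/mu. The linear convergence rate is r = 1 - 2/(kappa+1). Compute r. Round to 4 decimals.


Step 1: Compute the condition number.
kappa = L/mu = 64/12 = 5.3333
Step 2: Compute the convergence rate.
r = 1 - 2/(kappa + 1) = 1 - 2*mu/(L + mu) = (L - mu)/(L + mu) = 52/76 = 0.6842


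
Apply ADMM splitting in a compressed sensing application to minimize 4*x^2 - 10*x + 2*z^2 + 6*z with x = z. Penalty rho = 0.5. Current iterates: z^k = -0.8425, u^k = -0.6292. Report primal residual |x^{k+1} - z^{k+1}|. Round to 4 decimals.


ADMM iteration with rho = 0.5, z^k = -0.8425, u^k = -0.6292
Step 1: x-update.
Minimize 4*x^2 - 10*x + (0.5/2)*(x + 0.8425 - 0.6292)^2
FOC: (2*4 + 0.5)*x = 10 + 0.5*(-0.8425 + 0.6292)
x^{k+1} = 1.1639
Step 2: z-update.
Minimize 2*z^2 + 6*z + (0.5/2)*(1.1639 - z - 0.6292)^2
FOC: (2*2 + 0.5)*z = -6 + 0.5*(1.1639 - 0.6292)
z^{k+1} = -1.2739
Step 3: u-update.
u^{k+1} = -0.6292 + 1.1639 + 1.2739 = 1.8086
Step 4: Primal residual = |1.1639 + 1.2739| = 2.4378


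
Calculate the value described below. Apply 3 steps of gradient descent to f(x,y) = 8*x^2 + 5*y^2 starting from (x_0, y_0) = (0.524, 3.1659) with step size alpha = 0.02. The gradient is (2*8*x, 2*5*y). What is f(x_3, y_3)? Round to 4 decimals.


Gradient descent on f(x,y) = 8*x^2 + 5*y^2.
Starting point: (0.524, 3.1659), alpha = 0.02
Step 1: grad_x = 2*8*0.524 = 8.384, grad_y = 2*5*3.1659 = 31.659
  x_1 = 0.524 - 0.02*8.384 = 0.3563
  y_1 = 3.1659 - 0.02*31.659 = 2.5327
Step 2: grad_x = 2*8*0.3563 = 5.7011, grad_y = 2*5*2.5327 = 25.3272
  x_2 = 0.3563 - 0.02*5.7011 = 0.2423
  y_2 = 2.5327 - 0.02*25.3272 = 2.0262
Step 3: grad_x = 2*8*0.2423 = 3.8768, grad_y = 2*5*2.0262 = 20.2618
  x_3 = 0.2423 - 0.02*3.8768 = 0.1648
  y_3 = 2.0262 - 0.02*20.2618 = 1.6209
f(0.1648, 1.6209) = 8*0.1648^2 + 5*1.6209^2 = 13.3544


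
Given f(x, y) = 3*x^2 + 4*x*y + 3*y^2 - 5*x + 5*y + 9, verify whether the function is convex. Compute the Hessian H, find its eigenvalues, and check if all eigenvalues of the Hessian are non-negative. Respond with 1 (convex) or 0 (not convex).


The Hessian of f(x,y) = 3*x^2 + 4*x*y + 3*y^2 - 5*x + 5*y + 9 is:
H = [[6, 4], [4, 6]]
Trace = 6 + 6 = 12
Determinant = 6*6 - (4)^2 = 20
Discriminant = (12)^2 - 4*20 = 64.0
Eigenvalues: lambda_1 = 2.0, lambda_2 = 10.0
The function is convex.

1


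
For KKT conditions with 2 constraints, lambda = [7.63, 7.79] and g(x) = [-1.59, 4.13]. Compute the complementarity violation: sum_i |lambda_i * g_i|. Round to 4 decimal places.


KKT complementary slackness check:
lambda_1 * g_1 = 7.63 * -1.59 = -12.1317
lambda_2 * g_2 = 7.79 * 4.13 = 32.1727
Total violation = 12.1317 + 32.1727 = 44.3044


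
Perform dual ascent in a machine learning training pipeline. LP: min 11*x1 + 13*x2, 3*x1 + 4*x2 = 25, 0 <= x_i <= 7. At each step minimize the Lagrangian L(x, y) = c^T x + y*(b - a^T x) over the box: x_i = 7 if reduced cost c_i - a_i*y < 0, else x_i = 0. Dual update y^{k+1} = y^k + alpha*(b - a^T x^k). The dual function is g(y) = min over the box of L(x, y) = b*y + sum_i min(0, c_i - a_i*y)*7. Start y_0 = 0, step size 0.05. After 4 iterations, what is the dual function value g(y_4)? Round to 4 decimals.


Dual ascent for LP: min 11*x1 + 13*x2, 3*x1 + 4*x2 = 25, 0 <= x_i <= 7
Step 1: y^k = 0.0, reduced costs: (11.0, 13.0)
  x^k = (0.0, 0.0), subgradient = b - a^T x = 25.0
  y^{k+1} = 0.0 + 0.05*25.0 = 1.25
Step 2: y^k = 1.25, reduced costs: (7.25, 8.0)
  x^k = (0.0, 0.0), subgradient = b - a^T x = 25.0
  y^{k+1} = 1.25 + 0.05*25.0 = 2.5
Step 3: y^k = 2.5, reduced costs: (3.5, 3.0)
  x^k = (0.0, 0.0), subgradient = b - a^T x = 25.0
  y^{k+1} = 2.5 + 0.05*25.0 = 3.75
Step 4: y^k = 3.75, reduced costs: (-0.25, -2.0)
  x^k = (7.0, 7.0), subgradient = b - a^T x = -24.0
  y^{k+1} = 3.75 + 0.05*-24.0 = 2.55
Dual objective at y_4 = 2.55: reduced costs (3.35, 2.8), box minimizer x = (0.0, 0.0)
g(y_4) = b*y + (c1 - a1*y)*x1 + (c2 - a2*y)*x2 = 25*2.55 + 3.35*0.0 + 2.8*0.0 = 63.75 + 0.0 + 0.0 = 63.75


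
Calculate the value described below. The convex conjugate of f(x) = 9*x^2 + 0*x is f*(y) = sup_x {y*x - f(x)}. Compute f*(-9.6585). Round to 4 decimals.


f*(y) = sup_x {y*x - a*x^2 - b*x} = sup_x {(y-b)*x - a*x^2}
FOC: (y - b) - 2a*x = 0 => x* = (y - b)/(2a)
x* = (-9.6585 - 0)/(2*9) = -0.5366
f*(-9.6585) = (y-b)^2/(4a) = (-9.6585 - 0)^2/(4*9)
= 93.2866/36 = 2.5913


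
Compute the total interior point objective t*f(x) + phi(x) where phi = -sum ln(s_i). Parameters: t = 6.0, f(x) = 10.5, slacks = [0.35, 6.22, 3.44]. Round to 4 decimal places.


Step 1: Compute log-barrier.
ln values: [-1.0498, 1.8278, 1.2355]
phi = -(-1.0498 + 1.8278 + 1.2355) = -2.0134
Step 2: Compute augmented objective.
t*f(x) = 6.0*10.5 = 63.0
Total = 63.0 - 2.0134 = 60.9866


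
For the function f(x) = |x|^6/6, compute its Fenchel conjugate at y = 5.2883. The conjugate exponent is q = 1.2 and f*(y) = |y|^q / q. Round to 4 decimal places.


The conjugate exponent q satisfies 1/p + 1/q = 1.
p = 6, so q = 6/(6 - 1) = 1.2
|y|^q = 5.2883^1.2 = 7.3787
f*(5.2883) = 7.3787 / 1.2 = 6.1489


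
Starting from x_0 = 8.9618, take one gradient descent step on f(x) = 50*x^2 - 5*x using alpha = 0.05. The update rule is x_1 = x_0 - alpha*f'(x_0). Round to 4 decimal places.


We compute the gradient at x_0 and apply the update.
f'(x) = 100*x - 5
f'(8.9618) = 100*8.9618 - 5 = 891.18
x_1 = 8.9618 - 0.05*891.18 = -35.5972


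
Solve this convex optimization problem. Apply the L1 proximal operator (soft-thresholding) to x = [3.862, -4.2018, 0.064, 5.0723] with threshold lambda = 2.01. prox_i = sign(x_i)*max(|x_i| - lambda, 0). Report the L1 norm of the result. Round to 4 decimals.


Soft-thresholding with lambda = 2.01:
prox(3.862) = sign(3.862)*max(|3.862| - 2.01, 0) = 1.852
prox(-4.2018) = sign(-4.2018)*max(|-4.2018| - 2.01, 0) = -2.1918
prox(0.064) = sign(0.064)*max(|0.064| - 2.01, 0) = 0.0
prox(5.0723) = sign(5.0723)*max(|5.0723| - 2.01, 0) = 3.0623
prox(x) = [1.852, -2.1918, 0.0, 3.0623]
||prox(x)||_1 = 1.852 + 2.1918 + 0.0 + 3.0623 = 7.1061


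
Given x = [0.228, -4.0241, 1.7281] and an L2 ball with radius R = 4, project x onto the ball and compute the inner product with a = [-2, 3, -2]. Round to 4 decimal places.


Step 1: Compute ||x|| (intermediates to 6 decimals).
||x|| = sqrt(0.228^2 + (-4.0241)^2 + 1.7281^2) = 4.385396
Step 2: Project.
Since ||x|| > R, scale = R/||x|| = 4/4.385396 = 0.912118, proj(x) = scale * x
proj(x) = [0.207963, -3.670454, 1.576231]
Step 3: Dot product.
a^T * proj(x) = -2*0.207963 + 3*(-3.670454) - 2*1.576231 = -14.5798


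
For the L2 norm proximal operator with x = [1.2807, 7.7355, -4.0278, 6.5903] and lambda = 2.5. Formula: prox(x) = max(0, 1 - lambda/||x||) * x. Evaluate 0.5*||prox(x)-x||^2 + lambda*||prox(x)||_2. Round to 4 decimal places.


Step 1: Compute ||x||.
||x|| = 11.0061
Step 2: Compute scaling factor.
scale = max(0, 1 - 2.5/11.0061) = 0.7729
Step 3: prox(x) = [0.9898, 5.9784, -3.1129, 5.0933]
||prox(x)|| = 8.5061
Step 4: Proximal objective.
0.5*||prox-x||^2 = 3.125
lambda*||prox|| = 21.2653
Total = 24.3902


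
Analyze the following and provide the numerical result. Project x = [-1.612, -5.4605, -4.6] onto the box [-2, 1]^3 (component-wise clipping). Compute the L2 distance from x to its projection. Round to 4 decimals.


Project each component onto [-2, 1].
clip(-1.612) = -1.612, clip(-5.4605) = -2.0, clip(-4.6) = -2.0
Projection = [-1.612, -2.0, -2.0]
Squared diffs: [0.0, 11.9751, 6.76]
Distance = sqrt(18.7351) = 4.3284


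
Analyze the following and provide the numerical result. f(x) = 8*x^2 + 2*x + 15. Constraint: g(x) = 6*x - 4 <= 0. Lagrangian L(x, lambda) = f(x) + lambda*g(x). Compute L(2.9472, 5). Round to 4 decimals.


Step 1: Evaluate f(x).
f(2.9472) = 8*2.9472^2 + 2*2.9472 + 15 = 90.3823
Step 2: Evaluate g(x).
g(2.9472) = 6*2.9472 - 4 = 13.6832
Step 3: Compute Lagrangian.
L = 90.3823 + 5*13.6832 = 158.7983


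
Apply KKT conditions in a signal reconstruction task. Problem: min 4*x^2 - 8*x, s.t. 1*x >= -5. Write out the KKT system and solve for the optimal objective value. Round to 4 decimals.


Step 1: Try lambda = 0 (constraint inactive).
Stationarity: 2*4*x - 8 = 0
x* = 8/(2*4) = 1.0
Check constraint: 1*1.0 = 1.0 >= -5 -- satisfied.
Step 2: Compute optimal value.
f(x*) = 4*1.0^2 - 8*1.0 = -4.0


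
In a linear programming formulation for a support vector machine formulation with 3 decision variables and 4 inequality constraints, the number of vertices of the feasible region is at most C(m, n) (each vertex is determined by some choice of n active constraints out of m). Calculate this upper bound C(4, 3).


Each vertex corresponds to some choice of n active constraints out of m, so the number of vertices is at most C(m, n) = m! / (n!(m-n)!).
m = 4, n = 3
Numerator: 4 * 3 * 2
Denominator: 3! = 6
C(4, 3) = 4


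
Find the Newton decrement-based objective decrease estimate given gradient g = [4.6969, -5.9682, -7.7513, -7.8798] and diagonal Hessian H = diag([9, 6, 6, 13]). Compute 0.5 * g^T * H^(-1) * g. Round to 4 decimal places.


Step 1: H is diagonal, so H^(-1) * g = [0.5219, -0.9947, -1.2919, -0.6061].
Step 2: g^T H^(-1) g = sum_i g_i^2 / H_ii
  = (4.6969)^2/9 + (-5.9682)^2/6 + (-7.7513)^2/6 + (-7.8798)^2/13
  = 2.4512 + 5.9366 + 10.0138 + 4.7762 = 23.1778
Step 3: Objective decrease = 0.5 * g^T H^(-1) g = 11.5889


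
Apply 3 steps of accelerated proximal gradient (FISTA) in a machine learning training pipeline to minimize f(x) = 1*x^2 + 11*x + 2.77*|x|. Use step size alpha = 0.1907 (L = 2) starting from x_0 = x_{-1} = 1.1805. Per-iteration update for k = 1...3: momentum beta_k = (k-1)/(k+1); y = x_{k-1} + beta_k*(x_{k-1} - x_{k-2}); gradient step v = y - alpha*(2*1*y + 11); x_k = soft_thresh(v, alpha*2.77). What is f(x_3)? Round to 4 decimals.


FISTA on f(x) = 1*x^2 + 11*x + 2.77*|x|
L = 2, alpha = 0.1907
Iteration 1: beta = 0.0, y = 1.1805 + 0.0*(1.1805 - 1.1805) = 1.1805
  grad(y) = 13.361, v = y - alpha*grad = -1.3674
  prox(v) = soft_thresh(-1.3674, 0.5282) = -0.8392
Iteration 2: beta = 0.3333, y = -0.8392 + 0.3333*(-0.8392 - 1.1805) = -1.5124
  grad(y) = 7.9751, v = y - alpha*grad = -3.0333
  prox(v) = soft_thresh(-3.0333, 0.5282) = -2.5051
Iteration 3: beta = 0.5, y = -2.5051 + 0.5*(-2.5051 + 0.8392) = -3.338
  grad(y) = 4.324, v = y - alpha*grad = -4.1626
  prox(v) = soft_thresh(-4.1626, 0.5282) = -3.6343
f(x_3) = 1*(-3.6343)^2 + 11*(-3.6343) + 2.77*|-3.6343| = -16.7022


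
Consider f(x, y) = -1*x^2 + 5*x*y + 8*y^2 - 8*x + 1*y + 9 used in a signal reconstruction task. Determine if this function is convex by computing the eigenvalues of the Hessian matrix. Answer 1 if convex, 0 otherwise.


The Hessian of f(x,y) = -1*x^2 + 5*x*y + 8*y^2 - 8*x + 1*y + 9 is:
H = [[-2, 5], [5, 16]]
Trace = -2 + 16 = 14
Determinant = -2*16 - (5)^2 = -57
Discriminant = (14)^2 - 4*-57 = 424.0
Eigenvalues: lambda_1 = -3.2956, lambda_2 = 17.2956
The function is not convex.

0


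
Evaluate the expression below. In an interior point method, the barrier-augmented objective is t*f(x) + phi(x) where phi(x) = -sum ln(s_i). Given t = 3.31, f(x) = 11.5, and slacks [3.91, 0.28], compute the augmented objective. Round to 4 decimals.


Step 1: Compute log-barrier.
ln values: [1.3635, -1.273]
phi = -(1.3635 - 1.273) = -0.0906
Step 2: Compute augmented objective.
t*f(x) = 3.31*11.5 = 38.065
Total = 38.065 - 0.0906 = 37.9744


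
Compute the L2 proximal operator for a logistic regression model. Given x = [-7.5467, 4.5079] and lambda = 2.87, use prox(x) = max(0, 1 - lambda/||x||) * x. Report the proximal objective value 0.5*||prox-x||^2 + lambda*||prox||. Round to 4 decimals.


Step 1: Compute ||x||.
||x|| = 8.7906
Step 2: Compute scaling factor.
scale = max(0, 1 - 2.87/8.7906) = 0.6735
Step 3: prox(x) = [-5.0828, 3.0361]
||prox(x)|| = 5.9206
Step 4: Proximal objective.
0.5*||prox-x||^2 = 4.1185
lambda*||prox|| = 16.9921
Total = 21.1104


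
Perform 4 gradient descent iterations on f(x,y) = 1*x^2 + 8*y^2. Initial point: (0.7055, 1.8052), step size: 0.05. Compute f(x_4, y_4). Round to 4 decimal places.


Gradient descent on f(x,y) = 1*x^2 + 8*y^2.
Starting point: (0.7055, 1.8052), alpha = 0.05
Step 1: grad_x = 2*1*0.7055 = 1.411, grad_y = 2*8*1.8052 = 28.8832
  x_1 = 0.7055 - 0.05*1.411 = 0.635
  y_1 = 1.8052 - 0.05*28.8832 = 0.361
Step 2: grad_x = 2*1*0.635 = 1.2699, grad_y = 2*8*0.361 = 5.7766
  x_2 = 0.635 - 0.05*1.2699 = 0.5715
  y_2 = 0.361 - 0.05*5.7766 = 0.0722
Step 3: grad_x = 2*1*0.5715 = 1.1429, grad_y = 2*8*0.0722 = 1.1553
  x_3 = 0.5715 - 0.05*1.1429 = 0.5143
  y_3 = 0.0722 - 0.05*1.1553 = 0.0144
Step 4: grad_x = 2*1*0.5143 = 1.0286, grad_y = 2*8*0.0144 = 0.2311
  x_4 = 0.5143 - 0.05*1.0286 = 0.4629
  y_4 = 0.0144 - 0.05*0.2311 = 0.0029
f(0.4629, 0.0029) = 1*0.4629^2 + 8*0.0029^2 = 0.2143


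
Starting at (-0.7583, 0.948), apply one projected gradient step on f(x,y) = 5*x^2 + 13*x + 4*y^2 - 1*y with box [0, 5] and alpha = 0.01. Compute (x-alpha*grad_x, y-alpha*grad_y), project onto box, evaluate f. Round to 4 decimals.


Step 1: Compute gradient at (-0.7583, 0.948).
grad_x = 2*5*-0.7583 + 13 = 5.417
grad_y = 2*4*0.948 - 1 = 6.584
Step 2: Gradient step.
x_raw = -0.7583 - 0.01*5.417 = -0.8125
y_raw = 0.948 - 0.01*6.584 = 0.8822
Step 3: Project onto [0, 5].
x_proj = clip(-0.8125) = 0.0
y_proj = clip(0.8822) = 0.8822
Step 4: Evaluate f.
f(0.0, 0.8822) = 2.2307


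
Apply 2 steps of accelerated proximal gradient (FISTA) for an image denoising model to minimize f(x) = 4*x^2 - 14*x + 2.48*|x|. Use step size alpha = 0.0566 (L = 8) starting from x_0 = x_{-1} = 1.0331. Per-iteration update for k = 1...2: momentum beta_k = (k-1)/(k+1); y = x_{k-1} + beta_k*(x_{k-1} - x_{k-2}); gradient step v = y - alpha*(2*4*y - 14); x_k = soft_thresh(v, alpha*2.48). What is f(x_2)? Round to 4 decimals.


FISTA on f(x) = 4*x^2 - 14*x + 2.48*|x|
L = 8, alpha = 0.0566
Iteration 1: beta = 0.0, y = 1.0331 + 0.0*(1.0331 - 1.0331) = 1.0331
  grad(y) = -5.7352, v = y - alpha*grad = 1.3577
  prox(v) = soft_thresh(1.3577, 0.1404) = 1.2173
Iteration 2: beta = 0.3333, y = 1.2173 + 0.3333*(1.2173 - 1.0331) = 1.2788
  grad(y) = -3.7699, v = y - alpha*grad = 1.4921
  prox(v) = soft_thresh(1.4921, 0.1404) = 1.3518
f(x_2) = 4*1.3518^2 - 14*1.3518 + 2.48*|1.3518| = -8.2633


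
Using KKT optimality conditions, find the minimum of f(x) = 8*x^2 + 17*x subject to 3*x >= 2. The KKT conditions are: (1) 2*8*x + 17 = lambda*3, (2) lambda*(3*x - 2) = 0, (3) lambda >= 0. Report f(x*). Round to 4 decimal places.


Step 1: Try lambda = 0 (constraint inactive).
x_unc = -17/(2*8) = -1.0625
Check: 3*-1.0625 = -3.1875 < 2 -- violated!
Step 2: Constraint must be active: 3*x = 2
x* = 2/3 = 0.6667 (rounded; the exact value 2/3 is used below)
lambda = (2*8*(2/3) + 17)/3 = 9.2222
Step 3: Compute optimal value.
f(x*) = 8*(2/3)^2 + 17*(2/3) = 14.8889


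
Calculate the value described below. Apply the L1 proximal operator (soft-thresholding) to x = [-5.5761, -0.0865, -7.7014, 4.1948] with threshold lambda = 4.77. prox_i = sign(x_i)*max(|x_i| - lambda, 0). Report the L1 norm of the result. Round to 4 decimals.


Soft-thresholding with lambda = 4.77:
prox(-5.5761) = sign(-5.5761)*max(|-5.5761| - 4.77, 0) = -0.8061
prox(-0.0865) = sign(-0.0865)*max(|-0.0865| - 4.77, 0) = 0.0
prox(-7.7014) = sign(-7.7014)*max(|-7.7014| - 4.77, 0) = -2.9314
prox(4.1948) = sign(4.1948)*max(|4.1948| - 4.77, 0) = 0.0
prox(x) = [-0.8061, 0.0, -2.9314, 0.0]
||prox(x)||_1 = 0.8061 + 0.0 + 2.9314 + 0.0 = 3.7375


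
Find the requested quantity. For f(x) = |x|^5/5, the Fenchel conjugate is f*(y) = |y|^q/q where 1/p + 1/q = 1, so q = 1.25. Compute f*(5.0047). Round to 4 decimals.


The conjugate exponent q satisfies 1/p + 1/q = 1.
p = 5, so q = 5/(5 - 1) = 1.25
|y|^q = 5.0047^1.25 = 7.4855
f*(5.0047) = 7.4855 / 1.25 = 5.9884


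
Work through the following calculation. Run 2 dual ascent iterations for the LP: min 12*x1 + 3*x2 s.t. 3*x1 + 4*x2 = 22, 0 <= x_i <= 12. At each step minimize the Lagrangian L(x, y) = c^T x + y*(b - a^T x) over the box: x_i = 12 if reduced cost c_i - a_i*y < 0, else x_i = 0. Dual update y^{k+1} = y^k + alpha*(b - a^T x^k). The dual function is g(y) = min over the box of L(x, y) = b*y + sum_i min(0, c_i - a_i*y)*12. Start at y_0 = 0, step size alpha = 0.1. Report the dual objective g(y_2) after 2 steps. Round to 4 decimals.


Dual ascent for LP: min 12*x1 + 3*x2, 3*x1 + 4*x2 = 22, 0 <= x_i <= 12
Step 1: y^k = 0.0, reduced costs: (12.0, 3.0)
  x^k = (0.0, 0.0), subgradient = b - a^T x = 22.0
  y^{k+1} = 0.0 + 0.1*22.0 = 2.2
Step 2: y^k = 2.2, reduced costs: (5.4, -5.8)
  x^k = (0.0, 12.0), subgradient = b - a^T x = -26.0
  y^{k+1} = 2.2 + 0.1*-26.0 = -0.4
Dual objective at y_2 = -0.4: reduced costs (13.2, 4.6), box minimizer x = (0.0, 0.0)
g(y_2) = b*y + (c1 - a1*y)*x1 + (c2 - a2*y)*x2 = 22*(-0.4) + 13.2*0.0 + 4.6*0.0 = -8.8 + 0.0 + 0.0 = -8.8


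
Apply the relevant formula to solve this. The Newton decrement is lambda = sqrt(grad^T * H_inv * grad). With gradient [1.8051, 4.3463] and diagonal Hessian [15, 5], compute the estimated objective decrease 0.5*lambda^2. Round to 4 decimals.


Step 1: H is diagonal, so H^(-1) * g = [0.1203, 0.8693].
Step 2: g^T H^(-1) g = sum_i g_i^2 / H_ii
  = (1.8051)^2/15 + (4.3463)^2/5
  = 0.2172 + 3.7781 = 3.9953
Step 3: Objective decrease = 0.5 * g^T H^(-1) g = 1.9976


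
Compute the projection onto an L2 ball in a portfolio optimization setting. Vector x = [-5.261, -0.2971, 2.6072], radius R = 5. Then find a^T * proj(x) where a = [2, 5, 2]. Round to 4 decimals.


Step 1: Compute ||x|| (intermediates to 6 decimals).
||x|| = sqrt((-5.261)^2 + (-0.2971)^2 + 2.6072^2) = 5.879105
Step 2: Project.
Since ||x|| > R, scale = R/||x|| = 5/5.879105 = 0.85047, proj(x) = scale * x
proj(x) = [-4.474323, -0.252675, 2.217345]
Step 3: Dot product.
a^T * proj(x) = 2*(-4.474323) + 5*(-0.252675) + 2*2.217345 = -5.7773


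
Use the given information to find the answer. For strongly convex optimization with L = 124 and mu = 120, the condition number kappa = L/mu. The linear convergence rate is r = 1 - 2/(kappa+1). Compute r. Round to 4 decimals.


Step 1: Compute the condition number.
kappa = L/mu = 124/120 = 1.0333
Step 2: Compute the convergence rate.
r = 1 - 2/(kappa + 1) = 1 - 2*mu/(L + mu) = (L - mu)/(L + mu) = 4/244 = 0.0164


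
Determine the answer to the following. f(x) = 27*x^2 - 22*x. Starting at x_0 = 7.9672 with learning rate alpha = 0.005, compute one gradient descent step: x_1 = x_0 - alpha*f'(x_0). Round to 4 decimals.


We compute the gradient at x_0 and apply the update.
f'(x) = 54*x - 22
f'(7.9672) = 54*7.9672 - 22 = 408.2288
x_1 = 7.9672 - 0.005*408.2288 = 5.9261


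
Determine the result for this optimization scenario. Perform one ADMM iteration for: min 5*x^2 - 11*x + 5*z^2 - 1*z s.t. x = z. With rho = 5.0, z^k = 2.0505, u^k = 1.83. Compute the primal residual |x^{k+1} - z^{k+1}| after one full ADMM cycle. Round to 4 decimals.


ADMM iteration with rho = 5.0, z^k = 2.0505, u^k = 1.83
Step 1: x-update.
Minimize 5*x^2 - 11*x + (5.0/2)*(x - 2.0505 + 1.83)^2
FOC: (2*5 + 5.0)*x = 11 + 5.0*(2.0505 - 1.83)
x^{k+1} = 0.8068
Step 2: z-update.
Minimize 5*z^2 - 1*z + (5.0/2)*(0.8068 - z + 1.83)^2
FOC: (2*5 + 5.0)*z = 1 + 5.0*(0.8068 + 1.83)
z^{k+1} = 0.9456
Step 3: u-update.
u^{k+1} = 1.83 + 0.8068 - 0.9456 = 1.6912
Step 4: Primal residual = |0.8068 - 0.9456| = 0.1388


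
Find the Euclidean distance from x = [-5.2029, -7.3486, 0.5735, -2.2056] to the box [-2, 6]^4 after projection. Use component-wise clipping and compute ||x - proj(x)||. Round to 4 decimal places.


Project each component onto [-2, 6].
clip(-5.2029) = -2.0, clip(-7.3486) = -2.0, clip(0.5735) = 0.5735, clip(-2.2056) = -2.0
Projection = [-2.0, -2.0, 0.5735, -2.0]
Squared diffs: [10.2586, 28.6075, 0.0, 0.0423]
Distance = sqrt(38.9084) = 6.2377


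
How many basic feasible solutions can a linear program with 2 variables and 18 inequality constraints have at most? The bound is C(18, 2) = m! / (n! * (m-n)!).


Each vertex corresponds to some choice of n active constraints out of m, so the number of vertices is at most C(m, n) = m! / (n!(m-n)!).
m = 18, n = 2
Numerator: 18 * 17
Denominator: 2! = 2
C(18, 2) = 153


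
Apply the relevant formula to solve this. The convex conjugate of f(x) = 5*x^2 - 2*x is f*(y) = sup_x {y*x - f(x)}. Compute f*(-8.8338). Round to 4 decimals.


f*(y) = sup_x {y*x - a*x^2 - b*x} = sup_x {(y-b)*x - a*x^2}
FOC: (y - b) - 2a*x = 0 => x* = (y - b)/(2a)
x* = (-8.8338 + 2)/(2*5) = -0.6834
f*(-8.8338) = (y-b)^2/(4a) = (-8.8338 + 2)^2/(4*5)
= 46.7008/20 = 2.335


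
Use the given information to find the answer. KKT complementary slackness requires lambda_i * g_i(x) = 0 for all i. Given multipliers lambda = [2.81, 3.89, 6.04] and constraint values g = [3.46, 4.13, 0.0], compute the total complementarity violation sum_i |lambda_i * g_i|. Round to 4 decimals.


KKT complementary slackness check:
lambda_1 * g_1 = 2.81 * 3.46 = 9.7226
lambda_2 * g_2 = 3.89 * 4.13 = 16.0657
lambda_3 * g_3 = 6.04 * 0.0 = 0.0
Total violation = 9.7226 + 16.0657 + 0.0 = 25.7883


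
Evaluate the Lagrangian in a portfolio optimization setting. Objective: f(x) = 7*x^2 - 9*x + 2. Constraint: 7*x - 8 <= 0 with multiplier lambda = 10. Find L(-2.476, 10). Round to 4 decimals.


Step 1: Evaluate f(x).
f(-2.476) = 7*(-2.476)^2 - 9*(-2.476) + 2 = 67.198
Step 2: Evaluate g(x).
g(-2.476) = 7*-2.476 - 8 = -25.332
Step 3: Compute Lagrangian.
L = 67.198 + 10*-25.332 = -186.122
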